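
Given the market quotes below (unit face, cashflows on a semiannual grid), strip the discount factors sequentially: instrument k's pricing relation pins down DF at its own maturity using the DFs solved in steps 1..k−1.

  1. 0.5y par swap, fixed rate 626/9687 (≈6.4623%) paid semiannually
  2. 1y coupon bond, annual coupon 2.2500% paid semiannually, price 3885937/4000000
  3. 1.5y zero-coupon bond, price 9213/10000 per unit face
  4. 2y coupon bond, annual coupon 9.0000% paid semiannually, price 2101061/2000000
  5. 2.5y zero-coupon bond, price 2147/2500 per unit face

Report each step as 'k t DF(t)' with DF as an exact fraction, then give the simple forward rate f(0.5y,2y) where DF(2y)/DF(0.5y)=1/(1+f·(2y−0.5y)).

step 1 [0.5y] swap r/2=313/9687: DF=(1 − 313/9687·(0))/(1+313/9687) = 9687/10000 ≈ 0.968700
step 2 [1y] bond c/2=9/800: DF=(3885937/4000000 − 9/800·(0.968700))/(1+9/800) = 9499/10000 ≈ 0.949900
step 3 [1.5y] zero: DF = P = 9213/10000 ≈ 0.921300
step 4 [2y] bond c/2=9/200: DF=(2101061/2000000 − 9/200·(0.968700+0.949900+0.921300))/(1+9/200) = 883/1000 ≈ 0.883000
step 5 [2.5y] zero: DF = P = 2147/2500 ≈ 0.858800

1 1/2 9687/10000
2 1 9499/10000
3 3/2 9213/10000
4 2 883/1000
5 5/2 2147/2500
f(0.5y,2y) = ((9687/10000)/(883/1000) − 1)/(3/2) = 857/13245 ≈ 6.4704%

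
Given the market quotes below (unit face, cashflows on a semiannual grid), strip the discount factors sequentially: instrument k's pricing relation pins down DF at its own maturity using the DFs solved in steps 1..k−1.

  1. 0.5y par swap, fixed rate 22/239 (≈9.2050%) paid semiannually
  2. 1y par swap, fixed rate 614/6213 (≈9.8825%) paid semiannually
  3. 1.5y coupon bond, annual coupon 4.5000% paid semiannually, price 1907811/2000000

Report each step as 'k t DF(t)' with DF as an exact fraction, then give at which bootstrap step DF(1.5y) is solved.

1 1/2 239/250
2 1 9079/10000
3 3/2 8919/10000
DF(1.5y) is solved at step 3

step 1 [0.5y] swap r/2=11/239: DF=(1 − 11/239·(0))/(1+11/239) = 239/250 ≈ 0.956000
step 2 [1y] swap r/2=307/6213: DF=(1 − 307/6213·(0.956000))/(1+307/6213) = 9079/10000 ≈ 0.907900
step 3 [1.5y] bond c/2=9/400: DF=(1907811/2000000 − 9/400·(0.956000+0.907900))/(1+9/400) = 8919/10000 ≈ 0.891900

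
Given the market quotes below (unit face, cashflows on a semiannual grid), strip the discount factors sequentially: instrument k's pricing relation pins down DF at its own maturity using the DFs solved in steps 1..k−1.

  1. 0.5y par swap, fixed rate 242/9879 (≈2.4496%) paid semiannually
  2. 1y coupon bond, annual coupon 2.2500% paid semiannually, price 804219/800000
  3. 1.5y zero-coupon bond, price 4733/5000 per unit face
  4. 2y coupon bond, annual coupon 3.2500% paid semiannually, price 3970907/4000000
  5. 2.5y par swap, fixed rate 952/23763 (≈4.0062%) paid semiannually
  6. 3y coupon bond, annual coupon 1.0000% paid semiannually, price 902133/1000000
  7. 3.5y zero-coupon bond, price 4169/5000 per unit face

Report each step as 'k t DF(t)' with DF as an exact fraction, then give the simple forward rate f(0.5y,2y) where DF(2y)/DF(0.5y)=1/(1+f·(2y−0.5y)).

1 1/2 9879/10000
2 1 9831/10000
3 3/2 4733/5000
4 2 4651/5000
5 5/2 1131/1250
6 3 437/500
7 7/2 4169/5000
f(0.5y,2y) = ((9879/10000)/(4651/5000) − 1)/(3/2) = 577/13953 ≈ 4.1353%

step 1 [0.5y] swap r/2=121/9879: DF=(1 − 121/9879·(0))/(1+121/9879) = 9879/10000 ≈ 0.987900
step 2 [1y] bond c/2=9/800: DF=(804219/800000 − 9/800·(0.987900))/(1+9/800) = 9831/10000 ≈ 0.983100
step 3 [1.5y] zero: DF = P = 4733/5000 ≈ 0.946600
step 4 [2y] bond c/2=13/800: DF=(3970907/4000000 − 13/800·(0.987900+0.983100+0.946600))/(1+13/800) = 4651/5000 ≈ 0.930200
step 5 [2.5y] swap r/2=476/23763: DF=(1 − 476/23763·(0.987900+0.983100+0.946600+0.930200))/(1+476/23763) = 1131/1250 ≈ 0.904800
step 6 [3y] bond c/2=1/200: DF=(902133/1000000 − 1/200·(0.987900+0.983100+0.946600+0.930200+0.904800))/(1+1/200) = 437/500 ≈ 0.874000
step 7 [3.5y] zero: DF = P = 4169/5000 ≈ 0.833800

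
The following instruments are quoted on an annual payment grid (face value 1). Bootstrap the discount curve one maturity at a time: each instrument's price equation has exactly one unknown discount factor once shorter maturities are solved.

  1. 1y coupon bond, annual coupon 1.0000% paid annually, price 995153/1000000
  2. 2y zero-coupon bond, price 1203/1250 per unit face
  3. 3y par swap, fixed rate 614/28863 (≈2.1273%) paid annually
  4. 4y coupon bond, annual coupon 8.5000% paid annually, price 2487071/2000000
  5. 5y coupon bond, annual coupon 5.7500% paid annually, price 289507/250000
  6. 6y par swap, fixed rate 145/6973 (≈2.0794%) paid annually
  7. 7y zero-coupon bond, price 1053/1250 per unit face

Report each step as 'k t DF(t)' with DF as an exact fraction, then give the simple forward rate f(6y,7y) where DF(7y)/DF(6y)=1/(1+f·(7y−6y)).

1 1 9853/10000
2 2 1203/1250
3 3 4693/5000
4 4 23/25
5 5 8881/10000
6 6 221/250
7 7 1053/1250
f(6y,7y) = ((221/250)/(1053/1250) − 1)/(1) = 4/81 ≈ 4.9383%

step 1 [1y] bond c/1=1/100: DF=(995153/1000000 − 1/100·(0))/(1+1/100) = 9853/10000 ≈ 0.985300
step 2 [2y] zero: DF = P = 1203/1250 ≈ 0.962400
step 3 [3y] swap r/1=614/28863: DF=(1 − 614/28863·(0.985300+0.962400))/(1+614/28863) = 4693/5000 ≈ 0.938600
step 4 [4y] bond c/1=17/200: DF=(2487071/2000000 − 17/200·(0.985300+0.962400+0.938600))/(1+17/200) = 23/25 ≈ 0.920000
step 5 [5y] bond c/1=23/400: DF=(289507/250000 − 23/400·(0.985300+0.962400+0.938600+0.920000))/(1+23/400) = 8881/10000 ≈ 0.888100
step 6 [6y] swap r/1=145/6973: DF=(1 − 145/6973·(0.985300+0.962400+0.938600+0.920000+0.888100))/(1+145/6973) = 221/250 ≈ 0.884000
step 7 [7y] zero: DF = P = 1053/1250 ≈ 0.842400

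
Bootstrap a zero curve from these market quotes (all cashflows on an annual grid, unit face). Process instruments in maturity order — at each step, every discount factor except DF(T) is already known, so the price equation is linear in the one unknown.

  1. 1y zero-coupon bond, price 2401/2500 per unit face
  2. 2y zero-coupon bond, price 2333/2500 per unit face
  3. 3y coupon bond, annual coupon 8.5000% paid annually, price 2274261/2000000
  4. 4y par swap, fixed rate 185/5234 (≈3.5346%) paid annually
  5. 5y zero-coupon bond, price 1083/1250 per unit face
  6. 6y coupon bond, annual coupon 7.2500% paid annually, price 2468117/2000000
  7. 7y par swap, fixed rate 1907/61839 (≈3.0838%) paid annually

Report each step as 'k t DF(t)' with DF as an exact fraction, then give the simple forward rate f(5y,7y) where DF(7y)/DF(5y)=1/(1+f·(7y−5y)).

step 1 [1y] zero: DF = P = 2401/2500 ≈ 0.960400
step 2 [2y] zero: DF = P = 2333/2500 ≈ 0.933200
step 3 [3y] bond c/1=17/200: DF=(2274261/2000000 − 17/200·(0.960400+0.933200))/(1+17/200) = 8997/10000 ≈ 0.899700
step 4 [4y] swap r/1=185/5234: DF=(1 − 185/5234·(0.960400+0.933200+0.899700))/(1+185/5234) = 1741/2000 ≈ 0.870500
step 5 [5y] zero: DF = P = 1083/1250 ≈ 0.866400
step 6 [6y] bond c/1=29/400: DF=(2468117/2000000 − 29/400·(0.960400+0.933200+0.899700+0.870500+0.866400))/(1+29/400) = 2111/2500 ≈ 0.844400
step 7 [7y] swap r/1=1907/61839: DF=(1 − 1907/61839·(0.960400+0.933200+0.899700+0.870500+0.866400+0.844400))/(1+1907/61839) = 8093/10000 ≈ 0.809300

1 1 2401/2500
2 2 2333/2500
3 3 8997/10000
4 4 1741/2000
5 5 1083/1250
6 6 2111/2500
7 7 8093/10000
f(5y,7y) = ((1083/1250)/(8093/10000) − 1)/(2) = 571/16186 ≈ 3.5277%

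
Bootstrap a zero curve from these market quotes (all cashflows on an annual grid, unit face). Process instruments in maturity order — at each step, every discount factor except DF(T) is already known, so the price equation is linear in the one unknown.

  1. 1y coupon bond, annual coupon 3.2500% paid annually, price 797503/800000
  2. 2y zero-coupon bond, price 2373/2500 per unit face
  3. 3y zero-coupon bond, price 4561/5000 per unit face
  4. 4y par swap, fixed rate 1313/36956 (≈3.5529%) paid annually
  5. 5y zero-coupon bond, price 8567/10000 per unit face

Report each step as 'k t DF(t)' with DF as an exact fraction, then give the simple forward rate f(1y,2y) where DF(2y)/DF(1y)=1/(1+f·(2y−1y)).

1 1 1931/2000
2 2 2373/2500
3 3 4561/5000
4 4 8687/10000
5 5 8567/10000
f(1y,2y) = ((1931/2000)/(2373/2500) − 1)/(1) = 163/9492 ≈ 1.7172%

step 1 [1y] bond c/1=13/400: DF=(797503/800000 − 13/400·(0))/(1+13/400) = 1931/2000 ≈ 0.965500
step 2 [2y] zero: DF = P = 2373/2500 ≈ 0.949200
step 3 [3y] zero: DF = P = 4561/5000 ≈ 0.912200
step 4 [4y] swap r/1=1313/36956: DF=(1 − 1313/36956·(0.965500+0.949200+0.912200))/(1+1313/36956) = 8687/10000 ≈ 0.868700
step 5 [5y] zero: DF = P = 8567/10000 ≈ 0.856700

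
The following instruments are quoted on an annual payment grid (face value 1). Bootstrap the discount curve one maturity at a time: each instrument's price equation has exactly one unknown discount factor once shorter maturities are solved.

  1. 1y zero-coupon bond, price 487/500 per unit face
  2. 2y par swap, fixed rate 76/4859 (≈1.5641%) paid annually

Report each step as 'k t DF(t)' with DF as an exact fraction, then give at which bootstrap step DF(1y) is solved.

1 1 487/500
2 2 606/625
DF(1y) is solved at step 1

step 1 [1y] zero: DF = P = 487/500 ≈ 0.974000
step 2 [2y] swap r/1=76/4859: DF=(1 − 76/4859·(0.974000))/(1+76/4859) = 606/625 ≈ 0.969600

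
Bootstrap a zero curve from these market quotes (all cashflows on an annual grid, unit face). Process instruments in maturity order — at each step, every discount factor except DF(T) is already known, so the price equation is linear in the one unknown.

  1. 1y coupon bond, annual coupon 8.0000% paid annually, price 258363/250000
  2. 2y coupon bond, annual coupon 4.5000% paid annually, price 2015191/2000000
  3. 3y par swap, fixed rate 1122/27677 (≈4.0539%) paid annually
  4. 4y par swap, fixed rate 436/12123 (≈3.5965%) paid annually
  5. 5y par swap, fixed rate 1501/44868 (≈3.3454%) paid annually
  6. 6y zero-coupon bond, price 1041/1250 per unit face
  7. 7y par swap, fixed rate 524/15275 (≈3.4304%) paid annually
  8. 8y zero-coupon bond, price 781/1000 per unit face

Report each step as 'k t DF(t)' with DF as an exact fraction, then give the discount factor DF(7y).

step 1 [1y] bond c/1=2/25: DF=(258363/250000 − 2/25·(0))/(1+2/25) = 9569/10000 ≈ 0.956900
step 2 [2y] bond c/1=9/200: DF=(2015191/2000000 − 9/200·(0.956900))/(1+9/200) = 923/1000 ≈ 0.923000
step 3 [3y] swap r/1=1122/27677: DF=(1 − 1122/27677·(0.956900+0.923000))/(1+1122/27677) = 4439/5000 ≈ 0.887800
step 4 [4y] swap r/1=436/12123: DF=(1 − 436/12123·(0.956900+0.923000+0.887800))/(1+436/12123) = 2173/2500 ≈ 0.869200
step 5 [5y] swap r/1=1501/44868: DF=(1 − 1501/44868·(0.956900+0.923000+0.887800+0.869200))/(1+1501/44868) = 8499/10000 ≈ 0.849900
step 6 [6y] zero: DF = P = 1041/1250 ≈ 0.832800
step 7 [7y] swap r/1=524/15275: DF=(1 − 524/15275·(0.956900+0.923000+0.887800+0.869200+0.849900+0.832800))/(1+524/15275) = 494/625 ≈ 0.790400
step 8 [8y] zero: DF = P = 781/1000 ≈ 0.781000

1 1 9569/10000
2 2 923/1000
3 3 4439/5000
4 4 2173/2500
5 5 8499/10000
6 6 1041/1250
7 7 494/625
8 8 781/1000
DF(7y) = 494/625 ≈ 0.790400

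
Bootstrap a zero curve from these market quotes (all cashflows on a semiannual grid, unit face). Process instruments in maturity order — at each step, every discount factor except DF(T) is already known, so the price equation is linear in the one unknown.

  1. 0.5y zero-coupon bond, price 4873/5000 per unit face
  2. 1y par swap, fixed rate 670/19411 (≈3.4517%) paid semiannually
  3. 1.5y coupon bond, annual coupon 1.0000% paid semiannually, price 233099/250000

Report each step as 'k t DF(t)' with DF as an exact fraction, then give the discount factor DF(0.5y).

step 1 [0.5y] zero: DF = P = 4873/5000 ≈ 0.974600
step 2 [1y] swap r/2=335/19411: DF=(1 − 335/19411·(0.974600))/(1+335/19411) = 1933/2000 ≈ 0.966500
step 3 [1.5y] bond c/2=1/200: DF=(233099/250000 − 1/200·(0.974600+0.966500))/(1+1/200) = 9181/10000 ≈ 0.918100

1 1/2 4873/5000
2 1 1933/2000
3 3/2 9181/10000
DF(0.5y) = 4873/5000 ≈ 0.974600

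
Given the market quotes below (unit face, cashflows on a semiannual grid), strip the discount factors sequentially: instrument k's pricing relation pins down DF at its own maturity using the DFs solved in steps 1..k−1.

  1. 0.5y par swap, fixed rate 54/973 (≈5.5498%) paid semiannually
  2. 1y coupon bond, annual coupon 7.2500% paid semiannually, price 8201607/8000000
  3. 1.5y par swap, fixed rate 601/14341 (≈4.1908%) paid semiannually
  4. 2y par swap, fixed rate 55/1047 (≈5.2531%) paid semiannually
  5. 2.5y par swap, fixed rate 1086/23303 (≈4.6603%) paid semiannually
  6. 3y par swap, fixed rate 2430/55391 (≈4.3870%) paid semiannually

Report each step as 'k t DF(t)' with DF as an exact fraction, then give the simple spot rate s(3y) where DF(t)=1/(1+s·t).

step 1 [0.5y] swap r/2=27/973: DF=(1 − 27/973·(0))/(1+27/973) = 973/1000 ≈ 0.973000
step 2 [1y] bond c/2=29/800: DF=(8201607/8000000 − 29/800·(0.973000))/(1+29/800) = 9553/10000 ≈ 0.955300
step 3 [1.5y] swap r/2=601/28682: DF=(1 − 601/28682·(0.973000+0.955300))/(1+601/28682) = 9399/10000 ≈ 0.939900
step 4 [2y] swap r/2=55/2094: DF=(1 − 55/2094·(0.973000+0.955300+0.939900))/(1+55/2094) = 901/1000 ≈ 0.901000
step 5 [2.5y] swap r/2=543/23303: DF=(1 − 543/23303·(0.973000+0.955300+0.939900+0.901000))/(1+543/23303) = 4457/5000 ≈ 0.891400
step 6 [3y] swap r/2=1215/55391: DF=(1 − 1215/55391·(0.973000+0.955300+0.939900+0.901000+0.891400))/(1+1215/55391) = 1757/2000 ≈ 0.878500

1 1/2 973/1000
2 1 9553/10000
3 3/2 9399/10000
4 2 901/1000
5 5/2 4457/5000
6 3 1757/2000
s(3y) = (1/(1757/2000) − 1)/(3) = 81/1757 ≈ 4.6101%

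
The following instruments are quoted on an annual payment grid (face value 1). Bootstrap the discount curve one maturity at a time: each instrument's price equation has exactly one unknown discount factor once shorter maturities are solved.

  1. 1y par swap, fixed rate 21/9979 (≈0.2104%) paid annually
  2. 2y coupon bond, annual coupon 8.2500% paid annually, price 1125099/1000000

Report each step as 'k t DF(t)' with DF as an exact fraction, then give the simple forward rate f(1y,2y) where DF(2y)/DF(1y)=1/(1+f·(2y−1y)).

1 1 9979/10000
2 2 9633/10000
f(1y,2y) = ((9979/10000)/(9633/10000) − 1)/(1) = 346/9633 ≈ 3.5918%

step 1 [1y] swap r/1=21/9979: DF=(1 − 21/9979·(0))/(1+21/9979) = 9979/10000 ≈ 0.997900
step 2 [2y] bond c/1=33/400: DF=(1125099/1000000 − 33/400·(0.997900))/(1+33/400) = 9633/10000 ≈ 0.963300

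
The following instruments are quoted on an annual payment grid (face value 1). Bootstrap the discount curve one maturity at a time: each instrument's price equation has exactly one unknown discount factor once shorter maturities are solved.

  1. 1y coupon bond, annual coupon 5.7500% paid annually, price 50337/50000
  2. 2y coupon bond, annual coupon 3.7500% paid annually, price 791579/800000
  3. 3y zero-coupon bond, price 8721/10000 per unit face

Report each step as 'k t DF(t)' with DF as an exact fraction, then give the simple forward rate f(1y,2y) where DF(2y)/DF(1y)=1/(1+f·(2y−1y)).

step 1 [1y] bond c/1=23/400: DF=(50337/50000 − 23/400·(0))/(1+23/400) = 119/125 ≈ 0.952000
step 2 [2y] bond c/1=3/80: DF=(791579/800000 − 3/80·(0.952000))/(1+3/80) = 9193/10000 ≈ 0.919300
step 3 [3y] zero: DF = P = 8721/10000 ≈ 0.872100

1 1 119/125
2 2 9193/10000
3 3 8721/10000
f(1y,2y) = ((119/125)/(9193/10000) − 1)/(1) = 327/9193 ≈ 3.5571%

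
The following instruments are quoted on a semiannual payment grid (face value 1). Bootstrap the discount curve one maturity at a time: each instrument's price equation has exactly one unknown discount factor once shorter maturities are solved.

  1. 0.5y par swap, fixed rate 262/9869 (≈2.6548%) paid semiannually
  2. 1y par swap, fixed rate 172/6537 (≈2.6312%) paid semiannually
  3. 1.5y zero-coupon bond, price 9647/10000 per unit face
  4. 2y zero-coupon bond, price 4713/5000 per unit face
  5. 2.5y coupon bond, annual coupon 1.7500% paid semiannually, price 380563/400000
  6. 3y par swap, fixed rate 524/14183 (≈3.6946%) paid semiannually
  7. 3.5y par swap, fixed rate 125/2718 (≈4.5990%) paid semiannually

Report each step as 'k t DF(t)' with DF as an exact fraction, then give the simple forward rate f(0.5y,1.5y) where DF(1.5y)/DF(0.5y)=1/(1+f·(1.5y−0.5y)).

step 1 [0.5y] swap r/2=131/9869: DF=(1 − 131/9869·(0))/(1+131/9869) = 9869/10000 ≈ 0.986900
step 2 [1y] swap r/2=86/6537: DF=(1 − 86/6537·(0.986900))/(1+86/6537) = 4871/5000 ≈ 0.974200
step 3 [1.5y] zero: DF = P = 9647/10000 ≈ 0.964700
step 4 [2y] zero: DF = P = 4713/5000 ≈ 0.942600
step 5 [2.5y] bond c/2=7/800: DF=(380563/400000 − 7/800·(0.986900+0.974200+0.964700+0.942600))/(1+7/800) = 1137/1250 ≈ 0.909600
step 6 [3y] swap r/2=262/14183: DF=(1 − 262/14183·(0.986900+0.974200+0.964700+0.942600+0.909600))/(1+262/14183) = 1119/1250 ≈ 0.895200
step 7 [3.5y] swap r/2=125/5436: DF=(1 − 125/5436·(0.986900+0.974200+0.964700+0.942600+0.909600+0.895200))/(1+125/5436) = 17/20 ≈ 0.850000

1 1/2 9869/10000
2 1 4871/5000
3 3/2 9647/10000
4 2 4713/5000
5 5/2 1137/1250
6 3 1119/1250
7 7/2 17/20
f(0.5y,1.5y) = ((9869/10000)/(9647/10000) − 1)/(1) = 222/9647 ≈ 2.3012%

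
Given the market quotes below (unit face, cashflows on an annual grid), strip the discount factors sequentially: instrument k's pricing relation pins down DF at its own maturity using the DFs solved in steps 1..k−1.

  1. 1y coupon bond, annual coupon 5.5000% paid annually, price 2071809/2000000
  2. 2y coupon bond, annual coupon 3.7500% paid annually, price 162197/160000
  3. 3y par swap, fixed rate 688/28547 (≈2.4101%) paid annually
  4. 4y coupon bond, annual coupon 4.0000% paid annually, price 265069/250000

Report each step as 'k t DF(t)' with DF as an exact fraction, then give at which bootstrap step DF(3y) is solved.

step 1 [1y] bond c/1=11/200: DF=(2071809/2000000 − 11/200·(0))/(1+11/200) = 9819/10000 ≈ 0.981900
step 2 [2y] bond c/1=3/80: DF=(162197/160000 − 3/80·(0.981900))/(1+3/80) = 1177/1250 ≈ 0.941600
step 3 [3y] swap r/1=688/28547: DF=(1 − 688/28547·(0.981900+0.941600))/(1+688/28547) = 582/625 ≈ 0.931200
step 4 [4y] bond c/1=1/25: DF=(265069/250000 − 1/25·(0.981900+0.941600+0.931200))/(1+1/25) = 9097/10000 ≈ 0.909700

1 1 9819/10000
2 2 1177/1250
3 3 582/625
4 4 9097/10000
DF(3y) is solved at step 3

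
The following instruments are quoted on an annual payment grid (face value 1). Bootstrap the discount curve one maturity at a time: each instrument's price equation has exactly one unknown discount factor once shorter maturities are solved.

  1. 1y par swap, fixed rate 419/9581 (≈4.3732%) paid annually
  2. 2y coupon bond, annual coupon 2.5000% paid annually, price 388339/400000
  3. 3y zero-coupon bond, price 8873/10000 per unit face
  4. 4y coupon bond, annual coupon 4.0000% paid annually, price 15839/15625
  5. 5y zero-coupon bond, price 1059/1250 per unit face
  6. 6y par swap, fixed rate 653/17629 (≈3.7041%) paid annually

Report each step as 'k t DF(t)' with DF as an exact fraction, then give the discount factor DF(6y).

1 1 9581/10000
2 2 4619/5000
3 3 8873/10000
4 4 4341/5000
5 5 1059/1250
6 6 8041/10000
DF(6y) = 8041/10000 ≈ 0.804100

step 1 [1y] swap r/1=419/9581: DF=(1 − 419/9581·(0))/(1+419/9581) = 9581/10000 ≈ 0.958100
step 2 [2y] bond c/1=1/40: DF=(388339/400000 − 1/40·(0.958100))/(1+1/40) = 4619/5000 ≈ 0.923800
step 3 [3y] zero: DF = P = 8873/10000 ≈ 0.887300
step 4 [4y] bond c/1=1/25: DF=(15839/15625 − 1/25·(0.958100+0.923800+0.887300))/(1+1/25) = 4341/5000 ≈ 0.868200
step 5 [5y] zero: DF = P = 1059/1250 ≈ 0.847200
step 6 [6y] swap r/1=653/17629: DF=(1 − 653/17629·(0.958100+0.923800+0.887300+0.868200+0.847200))/(1+653/17629) = 8041/10000 ≈ 0.804100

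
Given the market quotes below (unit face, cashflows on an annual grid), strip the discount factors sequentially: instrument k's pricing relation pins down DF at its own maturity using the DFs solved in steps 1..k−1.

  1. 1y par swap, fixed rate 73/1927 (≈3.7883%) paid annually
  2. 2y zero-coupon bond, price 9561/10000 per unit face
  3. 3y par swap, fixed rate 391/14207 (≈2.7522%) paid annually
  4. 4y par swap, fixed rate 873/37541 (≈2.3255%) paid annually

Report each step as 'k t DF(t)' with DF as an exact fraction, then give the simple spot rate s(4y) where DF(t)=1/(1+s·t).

1 1 1927/2000
2 2 9561/10000
3 3 4609/5000
4 4 9127/10000
s(4y) = (1/(9127/10000) − 1)/(4) = 873/36508 ≈ 2.3913%

step 1 [1y] swap r/1=73/1927: DF=(1 − 73/1927·(0))/(1+73/1927) = 1927/2000 ≈ 0.963500
step 2 [2y] zero: DF = P = 9561/10000 ≈ 0.956100
step 3 [3y] swap r/1=391/14207: DF=(1 − 391/14207·(0.963500+0.956100))/(1+391/14207) = 4609/5000 ≈ 0.921800
step 4 [4y] swap r/1=873/37541: DF=(1 − 873/37541·(0.963500+0.956100+0.921800))/(1+873/37541) = 9127/10000 ≈ 0.912700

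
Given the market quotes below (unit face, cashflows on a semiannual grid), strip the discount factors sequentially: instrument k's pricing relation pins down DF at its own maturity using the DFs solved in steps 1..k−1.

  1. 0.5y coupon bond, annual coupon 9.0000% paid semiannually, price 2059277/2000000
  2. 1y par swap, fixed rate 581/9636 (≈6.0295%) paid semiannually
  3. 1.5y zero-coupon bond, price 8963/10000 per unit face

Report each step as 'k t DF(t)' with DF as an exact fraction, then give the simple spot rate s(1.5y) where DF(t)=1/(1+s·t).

1 1/2 9853/10000
2 1 9419/10000
3 3/2 8963/10000
s(1.5y) = (1/(8963/10000) − 1)/(3/2) = 2074/26889 ≈ 7.7132%

step 1 [0.5y] bond c/2=9/200: DF=(2059277/2000000 − 9/200·(0))/(1+9/200) = 9853/10000 ≈ 0.985300
step 2 [1y] swap r/2=581/19272: DF=(1 − 581/19272·(0.985300))/(1+581/19272) = 9419/10000 ≈ 0.941900
step 3 [1.5y] zero: DF = P = 8963/10000 ≈ 0.896300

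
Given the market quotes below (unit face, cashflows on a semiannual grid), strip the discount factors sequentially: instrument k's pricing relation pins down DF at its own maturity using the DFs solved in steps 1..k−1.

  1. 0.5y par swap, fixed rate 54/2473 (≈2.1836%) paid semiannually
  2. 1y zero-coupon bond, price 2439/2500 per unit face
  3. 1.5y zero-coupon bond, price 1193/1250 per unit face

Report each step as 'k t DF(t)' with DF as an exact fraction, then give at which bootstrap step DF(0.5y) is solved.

step 1 [0.5y] swap r/2=27/2473: DF=(1 − 27/2473·(0))/(1+27/2473) = 2473/2500 ≈ 0.989200
step 2 [1y] zero: DF = P = 2439/2500 ≈ 0.975600
step 3 [1.5y] zero: DF = P = 1193/1250 ≈ 0.954400

1 1/2 2473/2500
2 1 2439/2500
3 3/2 1193/1250
DF(0.5y) is solved at step 1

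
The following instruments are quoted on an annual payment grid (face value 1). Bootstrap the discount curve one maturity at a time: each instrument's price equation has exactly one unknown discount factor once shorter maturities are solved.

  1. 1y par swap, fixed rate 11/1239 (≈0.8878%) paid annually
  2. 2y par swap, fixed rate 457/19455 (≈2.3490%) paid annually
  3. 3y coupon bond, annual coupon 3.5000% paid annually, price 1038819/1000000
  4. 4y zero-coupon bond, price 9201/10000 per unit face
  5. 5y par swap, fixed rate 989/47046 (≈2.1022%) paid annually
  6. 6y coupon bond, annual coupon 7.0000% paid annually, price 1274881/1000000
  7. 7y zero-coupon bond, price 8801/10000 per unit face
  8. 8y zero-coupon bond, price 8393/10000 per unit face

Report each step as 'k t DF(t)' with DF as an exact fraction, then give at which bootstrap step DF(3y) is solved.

1 1 1239/1250
2 2 9543/10000
3 3 9379/10000
4 4 9201/10000
5 5 9011/10000
6 6 8837/10000
7 7 8801/10000
8 8 8393/10000
DF(3y) is solved at step 3

step 1 [1y] swap r/1=11/1239: DF=(1 − 11/1239·(0))/(1+11/1239) = 1239/1250 ≈ 0.991200
step 2 [2y] swap r/1=457/19455: DF=(1 − 457/19455·(0.991200))/(1+457/19455) = 9543/10000 ≈ 0.954300
step 3 [3y] bond c/1=7/200: DF=(1038819/1000000 − 7/200·(0.991200+0.954300))/(1+7/200) = 9379/10000 ≈ 0.937900
step 4 [4y] zero: DF = P = 9201/10000 ≈ 0.920100
step 5 [5y] swap r/1=989/47046: DF=(1 − 989/47046·(0.991200+0.954300+0.937900+0.920100))/(1+989/47046) = 9011/10000 ≈ 0.901100
step 6 [6y] bond c/1=7/100: DF=(1274881/1000000 − 7/100·(0.991200+0.954300+0.937900+0.920100+0.901100))/(1+7/100) = 8837/10000 ≈ 0.883700
step 7 [7y] zero: DF = P = 8801/10000 ≈ 0.880100
step 8 [8y] zero: DF = P = 8393/10000 ≈ 0.839300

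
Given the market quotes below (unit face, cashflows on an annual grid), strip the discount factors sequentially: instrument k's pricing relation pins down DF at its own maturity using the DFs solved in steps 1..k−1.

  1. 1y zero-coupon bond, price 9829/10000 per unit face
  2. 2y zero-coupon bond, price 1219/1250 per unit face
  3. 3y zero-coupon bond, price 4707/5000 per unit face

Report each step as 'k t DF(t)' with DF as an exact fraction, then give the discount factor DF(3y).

step 1 [1y] zero: DF = P = 9829/10000 ≈ 0.982900
step 2 [2y] zero: DF = P = 1219/1250 ≈ 0.975200
step 3 [3y] zero: DF = P = 4707/5000 ≈ 0.941400

1 1 9829/10000
2 2 1219/1250
3 3 4707/5000
DF(3y) = 4707/5000 ≈ 0.941400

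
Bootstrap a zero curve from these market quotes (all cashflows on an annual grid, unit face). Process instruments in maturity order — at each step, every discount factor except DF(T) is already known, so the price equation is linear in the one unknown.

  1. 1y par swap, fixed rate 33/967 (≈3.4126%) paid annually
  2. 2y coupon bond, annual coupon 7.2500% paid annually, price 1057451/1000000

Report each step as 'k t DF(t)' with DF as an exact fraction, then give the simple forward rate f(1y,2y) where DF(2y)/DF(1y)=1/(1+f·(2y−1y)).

1 1 967/1000
2 2 4603/5000
f(1y,2y) = ((967/1000)/(4603/5000) − 1)/(1) = 232/4603 ≈ 5.0402%

step 1 [1y] swap r/1=33/967: DF=(1 − 33/967·(0))/(1+33/967) = 967/1000 ≈ 0.967000
step 2 [2y] bond c/1=29/400: DF=(1057451/1000000 − 29/400·(0.967000))/(1+29/400) = 4603/5000 ≈ 0.920600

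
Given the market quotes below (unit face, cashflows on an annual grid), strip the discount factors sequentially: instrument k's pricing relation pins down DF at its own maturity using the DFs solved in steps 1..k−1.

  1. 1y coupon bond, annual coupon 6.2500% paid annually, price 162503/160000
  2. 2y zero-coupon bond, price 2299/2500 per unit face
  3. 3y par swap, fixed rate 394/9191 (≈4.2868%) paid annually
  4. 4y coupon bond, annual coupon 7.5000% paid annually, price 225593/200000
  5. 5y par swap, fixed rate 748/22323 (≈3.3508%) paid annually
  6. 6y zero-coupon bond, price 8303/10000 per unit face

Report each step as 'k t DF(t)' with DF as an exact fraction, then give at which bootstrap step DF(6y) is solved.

1 1 9559/10000
2 2 2299/2500
3 3 4409/5000
4 4 8569/10000
5 5 1063/1250
6 6 8303/10000
DF(6y) is solved at step 6

step 1 [1y] bond c/1=1/16: DF=(162503/160000 − 1/16·(0))/(1+1/16) = 9559/10000 ≈ 0.955900
step 2 [2y] zero: DF = P = 2299/2500 ≈ 0.919600
step 3 [3y] swap r/1=394/9191: DF=(1 − 394/9191·(0.955900+0.919600))/(1+394/9191) = 4409/5000 ≈ 0.881800
step 4 [4y] bond c/1=3/40: DF=(225593/200000 − 3/40·(0.955900+0.919600+0.881800))/(1+3/40) = 8569/10000 ≈ 0.856900
step 5 [5y] swap r/1=748/22323: DF=(1 − 748/22323·(0.955900+0.919600+0.881800+0.856900))/(1+748/22323) = 1063/1250 ≈ 0.850400
step 6 [6y] zero: DF = P = 8303/10000 ≈ 0.830300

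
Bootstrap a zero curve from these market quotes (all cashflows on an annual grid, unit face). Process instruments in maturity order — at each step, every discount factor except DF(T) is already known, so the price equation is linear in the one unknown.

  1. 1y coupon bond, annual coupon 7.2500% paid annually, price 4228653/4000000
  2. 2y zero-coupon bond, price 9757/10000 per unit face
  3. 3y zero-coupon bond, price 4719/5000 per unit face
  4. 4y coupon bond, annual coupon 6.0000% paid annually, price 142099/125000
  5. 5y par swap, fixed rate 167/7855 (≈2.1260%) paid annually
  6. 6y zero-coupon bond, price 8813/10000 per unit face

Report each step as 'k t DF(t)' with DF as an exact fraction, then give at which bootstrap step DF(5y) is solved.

step 1 [1y] bond c/1=29/400: DF=(4228653/4000000 − 29/400·(0))/(1+29/400) = 9857/10000 ≈ 0.985700
step 2 [2y] zero: DF = P = 9757/10000 ≈ 0.975700
step 3 [3y] zero: DF = P = 4719/5000 ≈ 0.943800
step 4 [4y] bond c/1=3/50: DF=(142099/125000 − 3/50·(0.985700+0.975700+0.943800))/(1+3/50) = 227/250 ≈ 0.908000
step 5 [5y] swap r/1=167/7855: DF=(1 − 167/7855·(0.985700+0.975700+0.943800+0.908000))/(1+167/7855) = 4499/5000 ≈ 0.899800
step 6 [6y] zero: DF = P = 8813/10000 ≈ 0.881300

1 1 9857/10000
2 2 9757/10000
3 3 4719/5000
4 4 227/250
5 5 4499/5000
6 6 8813/10000
DF(5y) is solved at step 5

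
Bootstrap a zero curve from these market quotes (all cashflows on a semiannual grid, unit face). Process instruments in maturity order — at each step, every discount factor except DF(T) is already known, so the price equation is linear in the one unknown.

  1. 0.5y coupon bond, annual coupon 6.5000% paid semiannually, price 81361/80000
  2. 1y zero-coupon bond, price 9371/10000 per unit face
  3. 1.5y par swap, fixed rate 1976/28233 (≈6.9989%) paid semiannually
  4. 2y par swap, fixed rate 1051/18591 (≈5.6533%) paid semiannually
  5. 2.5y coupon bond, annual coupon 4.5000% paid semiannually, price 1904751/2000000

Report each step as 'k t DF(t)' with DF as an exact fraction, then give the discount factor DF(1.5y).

step 1 [0.5y] bond c/2=13/400: DF=(81361/80000 − 13/400·(0))/(1+13/400) = 197/200 ≈ 0.985000
step 2 [1y] zero: DF = P = 9371/10000 ≈ 0.937100
step 3 [1.5y] swap r/2=988/28233: DF=(1 − 988/28233·(0.985000+0.937100))/(1+988/28233) = 2253/2500 ≈ 0.901200
step 4 [2y] swap r/2=1051/37182: DF=(1 − 1051/37182·(0.985000+0.937100+0.901200))/(1+1051/37182) = 8949/10000 ≈ 0.894900
step 5 [2.5y] bond c/2=9/400: DF=(1904751/2000000 − 9/400·(0.985000+0.937100+0.901200+0.894900))/(1+9/400) = 531/625 ≈ 0.849600

1 1/2 197/200
2 1 9371/10000
3 3/2 2253/2500
4 2 8949/10000
5 5/2 531/625
DF(1.5y) = 2253/2500 ≈ 0.901200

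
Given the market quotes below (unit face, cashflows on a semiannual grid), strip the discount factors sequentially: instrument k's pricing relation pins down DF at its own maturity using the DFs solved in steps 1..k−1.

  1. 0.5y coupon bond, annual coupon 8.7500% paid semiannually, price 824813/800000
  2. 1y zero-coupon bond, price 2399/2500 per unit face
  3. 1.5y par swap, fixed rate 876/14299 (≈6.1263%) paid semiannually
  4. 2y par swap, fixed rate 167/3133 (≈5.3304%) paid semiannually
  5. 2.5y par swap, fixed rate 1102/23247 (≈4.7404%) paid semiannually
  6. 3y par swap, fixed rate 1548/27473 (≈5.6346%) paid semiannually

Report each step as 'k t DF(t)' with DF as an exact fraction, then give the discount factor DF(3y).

step 1 [0.5y] bond c/2=7/160: DF=(824813/800000 − 7/160·(0))/(1+7/160) = 4939/5000 ≈ 0.987800
step 2 [1y] zero: DF = P = 2399/2500 ≈ 0.959600
step 3 [1.5y] swap r/2=438/14299: DF=(1 − 438/14299·(0.987800+0.959600))/(1+438/14299) = 2281/2500 ≈ 0.912400
step 4 [2y] swap r/2=167/6266: DF=(1 − 167/6266·(0.987800+0.959600+0.912400))/(1+167/6266) = 4499/5000 ≈ 0.899800
step 5 [2.5y] swap r/2=551/23247: DF=(1 − 551/23247·(0.987800+0.959600+0.912400+0.899800))/(1+551/23247) = 4449/5000 ≈ 0.889800
step 6 [3y] swap r/2=774/27473: DF=(1 − 774/27473·(0.987800+0.959600+0.912400+0.899800+0.889800))/(1+774/27473) = 2113/2500 ≈ 0.845200

1 1/2 4939/5000
2 1 2399/2500
3 3/2 2281/2500
4 2 4499/5000
5 5/2 4449/5000
6 3 2113/2500
DF(3y) = 2113/2500 ≈ 0.845200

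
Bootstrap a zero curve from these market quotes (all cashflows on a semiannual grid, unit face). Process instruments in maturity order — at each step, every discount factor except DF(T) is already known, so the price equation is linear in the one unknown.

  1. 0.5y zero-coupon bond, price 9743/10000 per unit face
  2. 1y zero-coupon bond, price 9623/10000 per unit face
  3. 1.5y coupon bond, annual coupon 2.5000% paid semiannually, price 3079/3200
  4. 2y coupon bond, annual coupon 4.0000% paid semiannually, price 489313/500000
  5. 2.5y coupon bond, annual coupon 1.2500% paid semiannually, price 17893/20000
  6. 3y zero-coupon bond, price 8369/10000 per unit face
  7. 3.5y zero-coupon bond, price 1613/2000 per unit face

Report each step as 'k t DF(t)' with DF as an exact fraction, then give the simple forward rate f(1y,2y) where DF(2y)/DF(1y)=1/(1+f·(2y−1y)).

step 1 [0.5y] zero: DF = P = 9743/10000 ≈ 0.974300
step 2 [1y] zero: DF = P = 9623/10000 ≈ 0.962300
step 3 [1.5y] bond c/2=1/80: DF=(3079/3200 − 1/80·(0.974300+0.962300))/(1+1/80) = 579/625 ≈ 0.926400
step 4 [2y] bond c/2=1/50: DF=(489313/500000 − 1/50·(0.974300+0.962300+0.926400))/(1+1/50) = 9033/10000 ≈ 0.903300
step 5 [2.5y] bond c/2=1/160: DF=(17893/20000 − 1/160·(0.974300+0.962300+0.926400+0.903300))/(1+1/160) = 8657/10000 ≈ 0.865700
step 6 [3y] zero: DF = P = 8369/10000 ≈ 0.836900
step 7 [3.5y] zero: DF = P = 1613/2000 ≈ 0.806500

1 1/2 9743/10000
2 1 9623/10000
3 3/2 579/625
4 2 9033/10000
5 5/2 8657/10000
6 3 8369/10000
7 7/2 1613/2000
f(1y,2y) = ((9623/10000)/(9033/10000) − 1)/(1) = 590/9033 ≈ 6.5316%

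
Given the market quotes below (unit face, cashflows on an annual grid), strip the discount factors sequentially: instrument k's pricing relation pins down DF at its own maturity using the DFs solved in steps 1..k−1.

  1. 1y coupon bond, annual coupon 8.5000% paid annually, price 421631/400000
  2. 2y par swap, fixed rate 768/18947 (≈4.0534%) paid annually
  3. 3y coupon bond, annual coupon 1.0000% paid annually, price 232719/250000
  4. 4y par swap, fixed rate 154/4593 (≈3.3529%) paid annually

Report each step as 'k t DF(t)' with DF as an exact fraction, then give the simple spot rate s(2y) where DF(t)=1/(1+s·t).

step 1 [1y] bond c/1=17/200: DF=(421631/400000 − 17/200·(0))/(1+17/200) = 1943/2000 ≈ 0.971500
step 2 [2y] swap r/1=768/18947: DF=(1 − 768/18947·(0.971500))/(1+768/18947) = 577/625 ≈ 0.923200
step 3 [3y] bond c/1=1/100: DF=(232719/250000 − 1/100·(0.971500+0.923200))/(1+1/100) = 9029/10000 ≈ 0.902900
step 4 [4y] swap r/1=154/4593: DF=(1 − 154/4593·(0.971500+0.923200+0.902900))/(1+154/4593) = 548/625 ≈ 0.876800

1 1 1943/2000
2 2 577/625
3 3 9029/10000
4 4 548/625
s(2y) = (1/(577/625) − 1)/(2) = 24/577 ≈ 4.1594%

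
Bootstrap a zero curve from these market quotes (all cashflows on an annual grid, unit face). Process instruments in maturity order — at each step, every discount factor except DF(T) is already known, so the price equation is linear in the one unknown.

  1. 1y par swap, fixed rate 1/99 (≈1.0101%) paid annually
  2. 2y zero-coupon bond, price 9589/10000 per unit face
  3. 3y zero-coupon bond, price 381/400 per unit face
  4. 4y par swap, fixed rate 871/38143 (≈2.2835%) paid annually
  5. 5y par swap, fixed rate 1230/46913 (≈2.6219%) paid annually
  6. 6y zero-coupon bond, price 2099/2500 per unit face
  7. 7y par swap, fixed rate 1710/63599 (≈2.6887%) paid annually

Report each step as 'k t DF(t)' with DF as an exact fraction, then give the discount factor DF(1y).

step 1 [1y] swap r/1=1/99: DF=(1 − 1/99·(0))/(1+1/99) = 99/100 ≈ 0.990000
step 2 [2y] zero: DF = P = 9589/10000 ≈ 0.958900
step 3 [3y] zero: DF = P = 381/400 ≈ 0.952500
step 4 [4y] swap r/1=871/38143: DF=(1 − 871/38143·(0.990000+0.958900+0.952500))/(1+871/38143) = 9129/10000 ≈ 0.912900
step 5 [5y] swap r/1=1230/46913: DF=(1 − 1230/46913·(0.990000+0.958900+0.952500+0.912900))/(1+1230/46913) = 877/1000 ≈ 0.877000
step 6 [6y] zero: DF = P = 2099/2500 ≈ 0.839600
step 7 [7y] swap r/1=1710/63599: DF=(1 − 1710/63599·(0.990000+0.958900+0.952500+0.912900+0.877000+0.839600))/(1+1710/63599) = 829/1000 ≈ 0.829000

1 1 99/100
2 2 9589/10000
3 3 381/400
4 4 9129/10000
5 5 877/1000
6 6 2099/2500
7 7 829/1000
DF(1y) = 99/100 ≈ 0.990000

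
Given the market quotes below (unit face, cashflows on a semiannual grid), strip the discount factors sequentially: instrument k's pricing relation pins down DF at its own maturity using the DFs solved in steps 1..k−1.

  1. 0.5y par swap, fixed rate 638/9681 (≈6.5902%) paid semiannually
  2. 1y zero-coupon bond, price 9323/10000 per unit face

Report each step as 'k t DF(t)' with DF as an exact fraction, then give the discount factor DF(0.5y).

step 1 [0.5y] swap r/2=319/9681: DF=(1 − 319/9681·(0))/(1+319/9681) = 9681/10000 ≈ 0.968100
step 2 [1y] zero: DF = P = 9323/10000 ≈ 0.932300

1 1/2 9681/10000
2 1 9323/10000
DF(0.5y) = 9681/10000 ≈ 0.968100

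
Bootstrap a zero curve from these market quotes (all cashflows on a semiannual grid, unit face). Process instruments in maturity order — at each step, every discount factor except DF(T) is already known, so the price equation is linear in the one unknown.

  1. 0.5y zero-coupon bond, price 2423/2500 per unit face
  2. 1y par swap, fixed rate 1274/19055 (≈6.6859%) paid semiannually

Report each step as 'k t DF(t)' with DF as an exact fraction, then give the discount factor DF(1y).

1 1/2 2423/2500
2 1 9363/10000
DF(1y) = 9363/10000 ≈ 0.936300

step 1 [0.5y] zero: DF = P = 2423/2500 ≈ 0.969200
step 2 [1y] swap r/2=637/19055: DF=(1 − 637/19055·(0.969200))/(1+637/19055) = 9363/10000 ≈ 0.936300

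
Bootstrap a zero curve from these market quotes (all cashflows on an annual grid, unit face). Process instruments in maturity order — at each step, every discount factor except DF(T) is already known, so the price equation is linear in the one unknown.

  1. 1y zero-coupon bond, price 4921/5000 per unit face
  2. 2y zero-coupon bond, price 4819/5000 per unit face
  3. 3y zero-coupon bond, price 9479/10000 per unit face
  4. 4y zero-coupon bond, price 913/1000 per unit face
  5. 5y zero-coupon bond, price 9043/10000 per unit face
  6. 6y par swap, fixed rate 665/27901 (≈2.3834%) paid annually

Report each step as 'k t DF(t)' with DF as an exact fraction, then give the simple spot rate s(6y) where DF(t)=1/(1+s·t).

step 1 [1y] zero: DF = P = 4921/5000 ≈ 0.984200
step 2 [2y] zero: DF = P = 4819/5000 ≈ 0.963800
step 3 [3y] zero: DF = P = 9479/10000 ≈ 0.947900
step 4 [4y] zero: DF = P = 913/1000 ≈ 0.913000
step 5 [5y] zero: DF = P = 9043/10000 ≈ 0.904300
step 6 [6y] swap r/1=665/27901: DF=(1 − 665/27901·(0.984200+0.963800+0.947900+0.913000+0.904300))/(1+665/27901) = 867/1000 ≈ 0.867000

1 1 4921/5000
2 2 4819/5000
3 3 9479/10000
4 4 913/1000
5 5 9043/10000
6 6 867/1000
s(6y) = (1/(867/1000) − 1)/(6) = 133/5202 ≈ 2.5567%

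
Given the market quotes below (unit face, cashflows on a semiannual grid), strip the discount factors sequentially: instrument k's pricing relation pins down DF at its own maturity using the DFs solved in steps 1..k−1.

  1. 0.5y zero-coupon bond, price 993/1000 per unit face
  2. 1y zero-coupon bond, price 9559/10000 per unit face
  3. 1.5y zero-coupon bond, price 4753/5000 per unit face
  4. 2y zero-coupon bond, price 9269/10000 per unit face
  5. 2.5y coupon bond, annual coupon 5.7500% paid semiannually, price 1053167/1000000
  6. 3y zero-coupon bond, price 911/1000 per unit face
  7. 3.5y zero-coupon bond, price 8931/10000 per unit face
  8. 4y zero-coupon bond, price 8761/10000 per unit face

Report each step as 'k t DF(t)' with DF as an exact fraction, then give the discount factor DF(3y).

step 1 [0.5y] zero: DF = P = 993/1000 ≈ 0.993000
step 2 [1y] zero: DF = P = 9559/10000 ≈ 0.955900
step 3 [1.5y] zero: DF = P = 4753/5000 ≈ 0.950600
step 4 [2y] zero: DF = P = 9269/10000 ≈ 0.926900
step 5 [2.5y] bond c/2=23/800: DF=(1053167/1000000 − 23/800·(0.993000+0.955900+0.950600+0.926900))/(1+23/800) = 573/625 ≈ 0.916800
step 6 [3y] zero: DF = P = 911/1000 ≈ 0.911000
step 7 [3.5y] zero: DF = P = 8931/10000 ≈ 0.893100
step 8 [4y] zero: DF = P = 8761/10000 ≈ 0.876100

1 1/2 993/1000
2 1 9559/10000
3 3/2 4753/5000
4 2 9269/10000
5 5/2 573/625
6 3 911/1000
7 7/2 8931/10000
8 4 8761/10000
DF(3y) = 911/1000 ≈ 0.911000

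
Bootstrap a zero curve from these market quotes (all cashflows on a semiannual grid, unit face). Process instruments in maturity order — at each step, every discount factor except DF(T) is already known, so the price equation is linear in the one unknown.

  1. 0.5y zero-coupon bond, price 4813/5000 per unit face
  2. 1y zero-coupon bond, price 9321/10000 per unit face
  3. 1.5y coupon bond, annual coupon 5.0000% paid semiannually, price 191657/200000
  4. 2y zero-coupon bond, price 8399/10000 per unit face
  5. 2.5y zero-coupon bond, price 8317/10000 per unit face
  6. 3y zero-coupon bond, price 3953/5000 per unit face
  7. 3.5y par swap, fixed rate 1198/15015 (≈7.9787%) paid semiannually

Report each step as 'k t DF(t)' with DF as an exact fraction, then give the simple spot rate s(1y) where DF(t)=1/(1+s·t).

step 1 [0.5y] zero: DF = P = 4813/5000 ≈ 0.962600
step 2 [1y] zero: DF = P = 9321/10000 ≈ 0.932100
step 3 [1.5y] bond c/2=1/40: DF=(191657/200000 − 1/40·(0.962600+0.932100))/(1+1/40) = 8887/10000 ≈ 0.888700
step 4 [2y] zero: DF = P = 8399/10000 ≈ 0.839900
step 5 [2.5y] zero: DF = P = 8317/10000 ≈ 0.831700
step 6 [3y] zero: DF = P = 3953/5000 ≈ 0.790600
step 7 [3.5y] swap r/2=599/15015: DF=(1 − 599/15015·(0.962600+0.932100+0.888700+0.839900+0.831700+0.790600))/(1+599/15015) = 1901/2500 ≈ 0.760400

1 1/2 4813/5000
2 1 9321/10000
3 3/2 8887/10000
4 2 8399/10000
5 5/2 8317/10000
6 3 3953/5000
7 7/2 1901/2500
s(1y) = (1/(9321/10000) − 1)/(1) = 679/9321 ≈ 7.2846%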